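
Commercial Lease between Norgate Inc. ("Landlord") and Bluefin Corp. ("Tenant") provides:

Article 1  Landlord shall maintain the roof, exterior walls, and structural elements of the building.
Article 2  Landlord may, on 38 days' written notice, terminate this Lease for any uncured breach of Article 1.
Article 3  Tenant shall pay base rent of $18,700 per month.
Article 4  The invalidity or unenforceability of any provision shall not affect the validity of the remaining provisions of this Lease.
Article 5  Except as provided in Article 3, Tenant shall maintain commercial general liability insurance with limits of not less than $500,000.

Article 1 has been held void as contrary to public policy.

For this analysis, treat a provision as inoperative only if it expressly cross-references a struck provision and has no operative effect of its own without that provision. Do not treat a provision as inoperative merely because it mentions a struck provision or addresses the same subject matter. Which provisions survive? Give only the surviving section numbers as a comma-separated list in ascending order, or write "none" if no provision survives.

3, 4, 5

Article 1 is struck. Article 2 operates only by reference to Article 1, so it falls with Article 1. Article 4 is a severability clause and preserves every provision that can still be given independent effect. Article 3, Article 4, and Article 5 remain in effect.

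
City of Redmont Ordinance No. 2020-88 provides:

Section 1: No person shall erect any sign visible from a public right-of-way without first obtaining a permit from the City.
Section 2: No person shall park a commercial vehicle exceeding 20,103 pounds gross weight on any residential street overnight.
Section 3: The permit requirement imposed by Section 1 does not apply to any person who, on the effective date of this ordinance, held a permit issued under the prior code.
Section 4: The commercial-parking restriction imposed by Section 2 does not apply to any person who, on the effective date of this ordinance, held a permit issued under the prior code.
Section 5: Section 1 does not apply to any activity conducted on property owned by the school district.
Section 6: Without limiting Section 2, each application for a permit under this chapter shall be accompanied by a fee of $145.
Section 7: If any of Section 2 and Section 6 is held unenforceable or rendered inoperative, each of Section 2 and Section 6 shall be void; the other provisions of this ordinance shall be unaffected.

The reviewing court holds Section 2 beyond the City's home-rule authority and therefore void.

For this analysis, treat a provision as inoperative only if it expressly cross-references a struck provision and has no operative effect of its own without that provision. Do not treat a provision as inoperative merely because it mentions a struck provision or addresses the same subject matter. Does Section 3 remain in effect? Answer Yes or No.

Section 2 is struck. Section 4 operates only by reference to Section 2, so it falls with Section 2. Section 7 declares Section 2 and Section 6 mutually dependent; since one of them has fallen, all of them are of no effect. That brings down Section 6 as well. The remainder continues in force under Section 7. That leaves Section 1, Section 3, Section 5, and Section 7 in effect. Section 3 is among the surviving provisions, so the answer is yes.

Yes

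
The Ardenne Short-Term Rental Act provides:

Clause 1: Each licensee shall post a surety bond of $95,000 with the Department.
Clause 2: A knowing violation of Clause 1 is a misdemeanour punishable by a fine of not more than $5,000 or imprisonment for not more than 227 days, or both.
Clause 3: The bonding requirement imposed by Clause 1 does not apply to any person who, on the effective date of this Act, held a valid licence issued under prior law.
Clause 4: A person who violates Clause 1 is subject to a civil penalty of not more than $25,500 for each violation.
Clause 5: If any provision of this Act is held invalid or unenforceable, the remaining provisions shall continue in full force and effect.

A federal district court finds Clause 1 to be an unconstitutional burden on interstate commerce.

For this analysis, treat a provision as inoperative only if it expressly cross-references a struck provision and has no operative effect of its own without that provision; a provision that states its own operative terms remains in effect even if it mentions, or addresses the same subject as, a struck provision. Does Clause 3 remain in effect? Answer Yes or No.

No

Clause 1 is struck. Clause 2 merely fixes the criminal penalty for violating Clause 1; with Clause 1 gone it has nothing to operate on and falls away. Clause 3 has no operative effect of its own apart from Clause 1 and is therefore inoperative. Clause 4 merely fixes the civil penalty for violating Clause 1; with Clause 1 gone it has nothing to operate on and falls away. Clause 5 is a severability clause and preserves every provision that can still be given independent effect. Only Clause 5 remains in effect. Clause 3 is among the inoperative provisions, so the answer is no.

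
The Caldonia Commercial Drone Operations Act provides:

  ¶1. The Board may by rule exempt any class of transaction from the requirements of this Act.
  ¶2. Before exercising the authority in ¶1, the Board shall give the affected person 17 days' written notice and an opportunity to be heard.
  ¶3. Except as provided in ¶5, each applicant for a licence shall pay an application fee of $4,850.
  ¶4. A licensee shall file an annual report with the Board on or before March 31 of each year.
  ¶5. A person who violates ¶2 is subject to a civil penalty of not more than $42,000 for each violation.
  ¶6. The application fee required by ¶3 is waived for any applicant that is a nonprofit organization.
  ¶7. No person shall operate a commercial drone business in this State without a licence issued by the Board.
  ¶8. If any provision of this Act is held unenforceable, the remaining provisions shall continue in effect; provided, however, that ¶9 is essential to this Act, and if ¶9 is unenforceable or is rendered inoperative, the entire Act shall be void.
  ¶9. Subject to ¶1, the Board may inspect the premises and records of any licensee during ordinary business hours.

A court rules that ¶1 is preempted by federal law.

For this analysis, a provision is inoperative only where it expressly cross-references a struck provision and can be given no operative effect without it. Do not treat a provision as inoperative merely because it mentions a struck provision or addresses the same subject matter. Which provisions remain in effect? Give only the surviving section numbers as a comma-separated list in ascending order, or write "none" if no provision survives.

3, 4, 6, 7, 8, 9

¶1 is struck. The only function of ¶2 is the notice-and-hearing requirement for ¶1, so it cannot stand once ¶1 is removed. ¶5 operates only by reference to ¶2, so it falls with ¶2. ¶9 mentions ¶1 but its own obligation stands independently of ¶1, so ¶9 is not affected. Although ¶3 refers to ¶5, its operative terms do not depend on ¶5, so it remains in effect. ¶8 makes ¶9 an essential term, but ¶9 is unaffected, so the severability proviso in ¶8 preserves the remaining provisions. That leaves ¶3, ¶4, ¶6, ¶7, ¶8, and ¶9 in effect.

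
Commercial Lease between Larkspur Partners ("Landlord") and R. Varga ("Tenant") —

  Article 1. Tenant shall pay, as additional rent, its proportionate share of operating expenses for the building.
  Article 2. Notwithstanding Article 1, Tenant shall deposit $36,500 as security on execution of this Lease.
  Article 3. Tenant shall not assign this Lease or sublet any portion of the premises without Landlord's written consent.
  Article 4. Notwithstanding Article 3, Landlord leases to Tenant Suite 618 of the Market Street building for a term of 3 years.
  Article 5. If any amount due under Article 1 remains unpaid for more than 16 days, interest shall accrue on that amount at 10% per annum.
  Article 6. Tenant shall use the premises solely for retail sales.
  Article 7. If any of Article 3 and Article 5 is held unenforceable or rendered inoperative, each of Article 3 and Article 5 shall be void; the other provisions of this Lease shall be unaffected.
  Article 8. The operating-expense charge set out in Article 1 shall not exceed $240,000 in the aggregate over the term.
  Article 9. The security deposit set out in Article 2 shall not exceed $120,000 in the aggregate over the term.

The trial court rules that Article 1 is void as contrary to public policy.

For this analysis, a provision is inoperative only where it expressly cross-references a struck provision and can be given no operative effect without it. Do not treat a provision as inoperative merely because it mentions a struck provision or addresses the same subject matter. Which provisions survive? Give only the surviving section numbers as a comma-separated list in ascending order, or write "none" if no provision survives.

2, 4, 6, 7, 9

Article 1 is struck. Article 5 does nothing except set the default interest on the operating-expense charge by reference to Article 1; with Article 1 gone it has no independent effect and is inoperative. Article 8 does nothing except set the aggregate cap on the operating-expense charge by reference to Article 1; with Article 1 gone it has no independent effect and is inoperative. Article 4 mentions Article 3 but its own obligation stands independently of Article 3, so Article 4 is not affected. Article 2 mentions Article 1 but its own obligation stands independently of Article 1, so Article 2 is not affected. Article 7 declares Article 3 and Article 5 mutually dependent; since one of them has fallen, all of them are of no effect. That brings down Article 3 as well. The remainder continues in force under Article 7. Article 2, Article 4, Article 6, Article 7, and Article 9 remain in effect.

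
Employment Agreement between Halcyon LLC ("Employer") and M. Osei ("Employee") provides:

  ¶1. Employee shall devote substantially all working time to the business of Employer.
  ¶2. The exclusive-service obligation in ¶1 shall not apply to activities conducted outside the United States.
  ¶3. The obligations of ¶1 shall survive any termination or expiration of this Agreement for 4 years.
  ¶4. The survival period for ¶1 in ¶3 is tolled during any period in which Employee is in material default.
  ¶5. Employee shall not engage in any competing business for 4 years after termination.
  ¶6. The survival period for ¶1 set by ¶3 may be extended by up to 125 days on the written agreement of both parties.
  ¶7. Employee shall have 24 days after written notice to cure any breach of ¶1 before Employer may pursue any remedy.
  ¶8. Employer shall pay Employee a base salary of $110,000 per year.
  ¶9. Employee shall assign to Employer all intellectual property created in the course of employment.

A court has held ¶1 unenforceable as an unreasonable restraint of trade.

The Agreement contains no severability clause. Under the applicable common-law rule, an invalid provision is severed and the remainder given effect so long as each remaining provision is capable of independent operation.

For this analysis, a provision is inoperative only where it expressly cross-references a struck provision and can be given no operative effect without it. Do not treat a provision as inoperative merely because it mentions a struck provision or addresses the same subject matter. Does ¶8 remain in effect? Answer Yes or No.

Yes

¶1 is struck. The whole of ¶2 is the carve-out from the exclusive-service obligation, defined by reference to ¶1, so ¶2 cannot stand once ¶1 is removed. The only function of ¶3 is the survival period for ¶1, so it cannot stand once ¶1 is removed. ¶7 operates only by reference to ¶1, so it falls with ¶1. ¶4 operates only by reference to ¶3, so it falls with ¶3. ¶6 does nothing except set the extension of the survival period for ¶1 by reference to ¶3; with ¶3 gone it has no independent effect and is inoperative. Under the stated default rule, only provisions that cannot operate independently fall away; the rest are enforced. The provisions still in force are ¶5, ¶8, and ¶9. ¶8 is among the surviving provisions, so the answer is yes.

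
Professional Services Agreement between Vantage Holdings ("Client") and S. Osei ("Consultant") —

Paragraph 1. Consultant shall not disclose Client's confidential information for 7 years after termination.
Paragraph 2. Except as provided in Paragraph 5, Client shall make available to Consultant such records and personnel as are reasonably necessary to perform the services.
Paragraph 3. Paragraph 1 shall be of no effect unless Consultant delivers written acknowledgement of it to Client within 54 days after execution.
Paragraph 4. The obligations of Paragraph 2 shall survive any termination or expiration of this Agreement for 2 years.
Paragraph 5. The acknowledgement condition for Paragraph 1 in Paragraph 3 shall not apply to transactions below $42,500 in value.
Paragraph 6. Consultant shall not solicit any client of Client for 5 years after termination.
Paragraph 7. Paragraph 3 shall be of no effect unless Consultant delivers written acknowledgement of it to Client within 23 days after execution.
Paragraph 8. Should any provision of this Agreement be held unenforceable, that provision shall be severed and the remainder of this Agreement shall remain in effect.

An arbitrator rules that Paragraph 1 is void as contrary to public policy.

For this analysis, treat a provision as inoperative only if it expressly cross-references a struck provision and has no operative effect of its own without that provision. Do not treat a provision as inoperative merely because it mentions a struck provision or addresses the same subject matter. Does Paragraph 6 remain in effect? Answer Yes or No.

Paragraph 1 is struck. Paragraph 3 operates only by reference to Paragraph 1, so it falls with Paragraph 1. Paragraph 5 operates only by reference to Paragraph 3, so it falls with Paragraph 3. Paragraph 7 merely fixes the acknowledgement condition for Paragraph 3; with Paragraph 3 gone it has nothing to operate on and falls away. Paragraph 2 mentions Paragraph 5 but its own obligation stands independently of Paragraph 5, so Paragraph 2 is not affected. Paragraph 8 is a severability clause and preserves every provision that can still be given independent effect. Paragraph 2, Paragraph 4, Paragraph 6, and Paragraph 8 remain in effect. Paragraph 6 is among the surviving provisions, so the answer is yes.

Yes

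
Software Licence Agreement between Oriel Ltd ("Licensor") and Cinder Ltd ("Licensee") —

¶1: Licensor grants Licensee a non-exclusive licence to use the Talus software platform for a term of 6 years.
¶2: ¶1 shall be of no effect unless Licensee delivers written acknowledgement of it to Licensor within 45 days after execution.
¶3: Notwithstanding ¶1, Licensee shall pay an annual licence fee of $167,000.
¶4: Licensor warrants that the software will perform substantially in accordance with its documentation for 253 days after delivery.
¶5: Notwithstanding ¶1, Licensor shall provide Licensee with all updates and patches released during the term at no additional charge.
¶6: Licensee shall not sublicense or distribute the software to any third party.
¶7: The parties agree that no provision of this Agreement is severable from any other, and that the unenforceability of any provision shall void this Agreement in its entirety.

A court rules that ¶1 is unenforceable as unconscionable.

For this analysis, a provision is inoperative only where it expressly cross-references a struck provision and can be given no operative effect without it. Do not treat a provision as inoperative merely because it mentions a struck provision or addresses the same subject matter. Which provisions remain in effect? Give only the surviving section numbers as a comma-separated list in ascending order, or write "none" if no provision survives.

none

¶1 is struck. The only function of ¶2 is the acknowledgement condition for ¶1, so it cannot stand once ¶1 is removed. ¶7 provides that the Agreement is not severable, so the invalidity of any one provision voids the entire Agreement. No provision of the Agreement survives.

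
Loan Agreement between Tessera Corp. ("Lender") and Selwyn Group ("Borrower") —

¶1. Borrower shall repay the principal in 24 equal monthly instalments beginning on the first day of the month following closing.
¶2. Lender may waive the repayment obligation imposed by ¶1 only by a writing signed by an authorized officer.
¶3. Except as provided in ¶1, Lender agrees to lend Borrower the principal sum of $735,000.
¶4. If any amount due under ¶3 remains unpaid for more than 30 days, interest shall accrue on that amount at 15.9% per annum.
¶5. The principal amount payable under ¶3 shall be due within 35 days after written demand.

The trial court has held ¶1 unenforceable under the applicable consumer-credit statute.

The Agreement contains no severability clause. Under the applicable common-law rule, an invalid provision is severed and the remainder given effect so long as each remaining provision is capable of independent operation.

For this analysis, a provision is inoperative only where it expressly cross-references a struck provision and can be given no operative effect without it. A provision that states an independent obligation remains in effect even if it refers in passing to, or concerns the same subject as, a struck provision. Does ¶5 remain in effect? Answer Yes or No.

¶1 is struck. ¶2 operates only by reference to ¶1, so it falls with ¶1. Although ¶3 refers to ¶1, its operative terms do not depend on ¶1, so it remains in effect. Under the stated default rule, only provisions that cannot operate independently fall away; the rest are enforced. The provisions still in force are ¶3, ¶4, and ¶5. ¶5 is among the surviving provisions, so the answer is yes.

Yes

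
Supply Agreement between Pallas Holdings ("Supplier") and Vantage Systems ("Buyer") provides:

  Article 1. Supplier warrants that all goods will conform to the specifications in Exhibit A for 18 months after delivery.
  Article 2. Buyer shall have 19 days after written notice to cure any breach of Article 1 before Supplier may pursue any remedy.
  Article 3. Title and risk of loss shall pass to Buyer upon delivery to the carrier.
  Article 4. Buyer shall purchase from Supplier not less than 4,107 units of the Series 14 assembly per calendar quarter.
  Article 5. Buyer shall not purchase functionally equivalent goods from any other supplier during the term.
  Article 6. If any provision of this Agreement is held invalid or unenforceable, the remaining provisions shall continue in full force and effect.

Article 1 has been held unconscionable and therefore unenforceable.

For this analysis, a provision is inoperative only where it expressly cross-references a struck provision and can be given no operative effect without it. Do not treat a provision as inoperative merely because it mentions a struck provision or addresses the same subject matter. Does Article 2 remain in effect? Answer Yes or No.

No

Article 1 is struck. Article 2 operates only by reference to Article 1, so it falls with Article 1. Article 6 is a severability clause and preserves every provision that can still be given independent effect. That leaves Article 3, Article 4, Article 5, and Article 6 in effect. Article 2 is among the inoperative provisions, so the answer is no.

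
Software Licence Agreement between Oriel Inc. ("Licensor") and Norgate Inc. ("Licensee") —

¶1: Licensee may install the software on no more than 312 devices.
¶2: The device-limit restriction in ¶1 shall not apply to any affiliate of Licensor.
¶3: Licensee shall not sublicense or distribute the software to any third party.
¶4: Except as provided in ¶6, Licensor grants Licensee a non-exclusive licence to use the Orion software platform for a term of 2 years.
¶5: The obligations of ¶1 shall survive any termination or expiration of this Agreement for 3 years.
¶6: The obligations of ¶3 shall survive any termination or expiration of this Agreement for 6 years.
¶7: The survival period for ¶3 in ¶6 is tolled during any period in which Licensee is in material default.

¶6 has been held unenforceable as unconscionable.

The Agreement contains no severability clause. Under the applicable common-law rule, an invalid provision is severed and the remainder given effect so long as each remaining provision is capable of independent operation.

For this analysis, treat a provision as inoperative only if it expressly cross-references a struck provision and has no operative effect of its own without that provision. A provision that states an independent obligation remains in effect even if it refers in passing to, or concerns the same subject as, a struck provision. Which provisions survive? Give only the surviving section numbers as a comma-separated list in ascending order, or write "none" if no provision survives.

1, 2, 3, 4, 5

¶6 is struck. ¶7 has no operative effect of its own apart from ¶6 and is therefore inoperative. ¶4 mentions ¶6 but its own obligation stands independently of ¶6, so ¶4 is not affected. With no severability clause, the stated default rule severs what cannot stand and enforces each remaining provision that can operate on its own. The provisions still in force are ¶1, ¶2, ¶3, ¶4, and ¶5.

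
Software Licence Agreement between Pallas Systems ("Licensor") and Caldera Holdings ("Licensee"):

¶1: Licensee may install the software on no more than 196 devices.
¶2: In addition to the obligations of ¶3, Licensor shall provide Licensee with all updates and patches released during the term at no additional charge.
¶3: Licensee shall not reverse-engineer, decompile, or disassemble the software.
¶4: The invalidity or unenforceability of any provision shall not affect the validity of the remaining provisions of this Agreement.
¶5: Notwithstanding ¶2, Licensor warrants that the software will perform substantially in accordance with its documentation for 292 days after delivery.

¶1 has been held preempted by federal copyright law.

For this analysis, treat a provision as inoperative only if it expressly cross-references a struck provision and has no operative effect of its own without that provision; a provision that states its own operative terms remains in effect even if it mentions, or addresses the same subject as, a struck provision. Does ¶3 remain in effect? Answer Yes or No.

Yes

¶1 is struck. No other provision's operative terms depend on ¶1. Under the severability clause in ¶4, the remaining provisions continue in force. That leaves ¶2, ¶3, ¶4, and ¶5 in effect. ¶3 is among the surviving provisions, so the answer is yes.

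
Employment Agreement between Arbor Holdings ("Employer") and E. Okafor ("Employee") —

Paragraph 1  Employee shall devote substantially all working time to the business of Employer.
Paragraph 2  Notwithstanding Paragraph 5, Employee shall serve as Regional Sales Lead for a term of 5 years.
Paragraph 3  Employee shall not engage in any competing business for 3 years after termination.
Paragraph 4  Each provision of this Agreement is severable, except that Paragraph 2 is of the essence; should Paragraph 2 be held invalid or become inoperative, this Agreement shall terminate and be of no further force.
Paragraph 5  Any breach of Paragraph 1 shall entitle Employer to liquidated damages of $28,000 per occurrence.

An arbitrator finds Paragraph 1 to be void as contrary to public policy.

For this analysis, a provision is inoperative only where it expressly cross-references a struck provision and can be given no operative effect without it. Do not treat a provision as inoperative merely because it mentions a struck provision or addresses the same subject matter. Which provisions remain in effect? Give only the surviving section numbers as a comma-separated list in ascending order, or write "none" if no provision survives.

2, 3, 4

Paragraph 1 is struck. Paragraph 5 does nothing except set the liquidated-damages amount by reference to Paragraph 1; with Paragraph 1 gone it has no independent effect and is inoperative. Although Paragraph 2 refers to Paragraph 5, its operative terms do not depend on Paragraph 5, so it remains in effect. Paragraph 4 makes Paragraph 2 an essential term, but Paragraph 2 is unaffected, so the severability proviso in Paragraph 4 preserves the remaining provisions. Paragraph 2, Paragraph 3, and Paragraph 4 remain in effect.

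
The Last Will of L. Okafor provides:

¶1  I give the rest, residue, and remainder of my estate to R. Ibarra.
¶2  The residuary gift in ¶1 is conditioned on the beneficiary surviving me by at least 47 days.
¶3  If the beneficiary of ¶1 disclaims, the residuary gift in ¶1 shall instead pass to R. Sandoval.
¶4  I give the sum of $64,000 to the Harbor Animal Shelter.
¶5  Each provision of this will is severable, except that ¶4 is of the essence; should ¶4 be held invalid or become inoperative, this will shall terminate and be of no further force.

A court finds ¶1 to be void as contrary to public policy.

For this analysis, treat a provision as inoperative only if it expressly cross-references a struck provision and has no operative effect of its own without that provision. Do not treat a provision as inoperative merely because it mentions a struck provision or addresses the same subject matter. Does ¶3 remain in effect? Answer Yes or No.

No

¶1 is struck. ¶2 has no operative effect of its own apart from ¶1 and is therefore inoperative. ¶3 has no operative effect of its own apart from ¶1 and is therefore inoperative. ¶5 makes ¶4 an essential term, but ¶4 is unaffected, so the severability proviso in ¶5 preserves the remaining provisions. That leaves ¶4 and ¶5 in effect. ¶3 is among the inoperative provisions, so the answer is no.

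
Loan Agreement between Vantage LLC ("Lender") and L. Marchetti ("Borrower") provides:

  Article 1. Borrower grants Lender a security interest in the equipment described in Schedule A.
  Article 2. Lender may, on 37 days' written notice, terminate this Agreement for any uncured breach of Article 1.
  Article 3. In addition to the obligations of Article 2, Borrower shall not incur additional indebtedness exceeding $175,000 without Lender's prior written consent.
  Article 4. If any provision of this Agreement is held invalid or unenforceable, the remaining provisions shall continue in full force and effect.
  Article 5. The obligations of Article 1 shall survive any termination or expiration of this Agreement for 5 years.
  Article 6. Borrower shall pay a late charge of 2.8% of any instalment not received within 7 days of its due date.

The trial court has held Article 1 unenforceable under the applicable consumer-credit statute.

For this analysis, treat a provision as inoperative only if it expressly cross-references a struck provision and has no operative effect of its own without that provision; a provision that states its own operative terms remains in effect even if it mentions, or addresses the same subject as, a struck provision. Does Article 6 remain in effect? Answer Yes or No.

Article 1 is struck. Article 2 has no operative effect of its own apart from Article 1 and is therefore inoperative. Article 5 merely fixes the survival period for Article 1; with Article 1 gone it has nothing to operate on and falls away. Although Article 3 refers to Article 2, its operative terms do not depend on Article 2, so it remains in effect. Article 4 is a severability clause and preserves every provision that can still be given independent effect. The provisions still in force are Article 3, Article 4, and Article 6. Article 6 is among the surviving provisions, so the answer is yes.

Yes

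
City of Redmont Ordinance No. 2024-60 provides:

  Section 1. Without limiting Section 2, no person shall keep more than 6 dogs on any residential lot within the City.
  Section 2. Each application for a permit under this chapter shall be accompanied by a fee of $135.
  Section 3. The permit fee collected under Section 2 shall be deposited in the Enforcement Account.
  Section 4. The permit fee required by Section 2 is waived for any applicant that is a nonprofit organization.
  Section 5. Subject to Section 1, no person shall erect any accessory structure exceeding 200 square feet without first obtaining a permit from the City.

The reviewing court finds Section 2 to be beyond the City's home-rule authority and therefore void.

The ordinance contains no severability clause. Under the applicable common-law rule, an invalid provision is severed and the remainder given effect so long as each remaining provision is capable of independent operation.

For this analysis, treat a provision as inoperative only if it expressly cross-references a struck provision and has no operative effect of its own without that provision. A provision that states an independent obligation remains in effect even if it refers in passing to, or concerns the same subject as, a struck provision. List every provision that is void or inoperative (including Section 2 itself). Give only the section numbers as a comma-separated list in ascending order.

Section 2 is struck. The whole of Section 3 is the disposition of the permit fee, defined by reference to Section 2, so Section 3 cannot stand once Section 2 is removed. Section 4 does nothing except set the nonprofit waiver of the permit fee by reference to Section 2; with Section 2 gone it has no independent effect and is inoperative. Section 1 mentions Section 2 but its own obligation stands independently of Section 2, so Section 1 is not affected. With no severability clause, the stated default rule severs what cannot stand and enforces each remaining provision that can operate on its own. Section 1 and Section 5 remain in effect.

2, 3, 4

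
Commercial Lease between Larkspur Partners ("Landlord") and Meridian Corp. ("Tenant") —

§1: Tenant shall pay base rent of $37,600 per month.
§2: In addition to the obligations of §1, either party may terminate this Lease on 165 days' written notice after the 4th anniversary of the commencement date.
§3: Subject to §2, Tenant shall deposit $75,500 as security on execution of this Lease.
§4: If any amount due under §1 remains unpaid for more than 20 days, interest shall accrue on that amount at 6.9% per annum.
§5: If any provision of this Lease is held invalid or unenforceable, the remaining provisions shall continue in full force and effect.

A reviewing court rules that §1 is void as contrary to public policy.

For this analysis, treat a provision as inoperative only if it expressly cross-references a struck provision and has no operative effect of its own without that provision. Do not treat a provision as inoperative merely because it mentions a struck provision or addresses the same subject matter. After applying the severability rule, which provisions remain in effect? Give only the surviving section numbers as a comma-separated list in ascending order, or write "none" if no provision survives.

§1 is struck. §4 operates only by reference to §1, so it falls with §1. Although §2 refers to §1, its operative terms do not depend on §1, so it remains in effect. §5 is a severability clause and preserves every provision that can still be given independent effect. That leaves §2, §3, and §5 in effect.

2, 3, 5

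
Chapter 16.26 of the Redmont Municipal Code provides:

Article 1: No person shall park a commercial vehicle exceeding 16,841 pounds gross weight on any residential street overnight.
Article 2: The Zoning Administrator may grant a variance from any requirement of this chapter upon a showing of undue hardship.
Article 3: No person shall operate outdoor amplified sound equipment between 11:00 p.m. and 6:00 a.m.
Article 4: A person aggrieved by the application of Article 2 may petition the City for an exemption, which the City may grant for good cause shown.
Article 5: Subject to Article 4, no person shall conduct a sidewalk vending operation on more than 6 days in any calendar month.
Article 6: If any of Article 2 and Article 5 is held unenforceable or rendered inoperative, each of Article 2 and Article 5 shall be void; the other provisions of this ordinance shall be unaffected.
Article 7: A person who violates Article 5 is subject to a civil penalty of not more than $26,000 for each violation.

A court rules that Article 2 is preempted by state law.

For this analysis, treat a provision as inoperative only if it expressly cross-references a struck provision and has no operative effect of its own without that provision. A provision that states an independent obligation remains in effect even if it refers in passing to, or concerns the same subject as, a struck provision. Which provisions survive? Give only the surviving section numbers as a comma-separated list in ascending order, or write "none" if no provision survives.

1, 3, 6

Article 2 is struck. Article 4 operates only by reference to Article 2, so it falls with Article 2. Article 6 declares Article 2 and Article 5 mutually dependent; since one of them has fallen, all of them are of no effect. That brings down Article 5 as well. Article 7 in turn depends solely on a provision now struck and likewise falls. The remainder continues in force under Article 6. Article 1, Article 3, and Article 6 remain in effect.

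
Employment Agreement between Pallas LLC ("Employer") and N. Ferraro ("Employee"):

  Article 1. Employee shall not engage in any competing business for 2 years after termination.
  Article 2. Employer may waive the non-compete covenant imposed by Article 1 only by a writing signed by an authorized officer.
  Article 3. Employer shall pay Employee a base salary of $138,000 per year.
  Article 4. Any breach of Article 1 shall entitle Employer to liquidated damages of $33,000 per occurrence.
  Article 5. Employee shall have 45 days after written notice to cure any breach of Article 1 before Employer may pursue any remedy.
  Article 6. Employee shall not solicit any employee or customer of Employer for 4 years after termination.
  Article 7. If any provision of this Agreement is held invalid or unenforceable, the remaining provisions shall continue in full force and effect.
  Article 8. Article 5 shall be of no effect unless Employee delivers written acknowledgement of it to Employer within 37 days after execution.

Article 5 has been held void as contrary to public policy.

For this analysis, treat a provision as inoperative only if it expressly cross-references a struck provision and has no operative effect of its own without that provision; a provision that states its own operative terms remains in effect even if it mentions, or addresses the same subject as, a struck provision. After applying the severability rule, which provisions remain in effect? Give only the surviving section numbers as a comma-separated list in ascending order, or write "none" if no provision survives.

Article 5 is struck. The only function of Article 8 is the acknowledgement condition for Article 5, so it cannot stand once Article 5 is removed. Under the severability clause in Article 7, the remaining provisions continue in force. The provisions still in force are Article 1, Article 2, Article 3, Article 4, Article 6, and Article 7.

1, 2, 3, 4, 6, 7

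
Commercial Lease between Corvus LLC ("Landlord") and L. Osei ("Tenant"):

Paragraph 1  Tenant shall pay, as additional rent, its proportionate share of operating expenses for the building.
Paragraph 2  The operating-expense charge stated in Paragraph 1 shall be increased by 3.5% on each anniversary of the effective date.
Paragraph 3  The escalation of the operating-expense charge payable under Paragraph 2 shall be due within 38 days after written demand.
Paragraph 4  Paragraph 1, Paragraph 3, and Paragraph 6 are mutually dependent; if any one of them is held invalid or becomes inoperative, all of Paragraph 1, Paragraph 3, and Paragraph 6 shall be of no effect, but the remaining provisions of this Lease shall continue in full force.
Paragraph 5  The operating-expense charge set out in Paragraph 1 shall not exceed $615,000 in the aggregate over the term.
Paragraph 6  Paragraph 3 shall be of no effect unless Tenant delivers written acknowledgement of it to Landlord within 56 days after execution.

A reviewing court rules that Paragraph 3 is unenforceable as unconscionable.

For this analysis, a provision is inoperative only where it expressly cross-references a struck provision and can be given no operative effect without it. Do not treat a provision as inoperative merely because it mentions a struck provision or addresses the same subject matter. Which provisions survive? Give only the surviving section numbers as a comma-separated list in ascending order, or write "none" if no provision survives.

4

Paragraph 3 is struck. The only function of Paragraph 6 is the acknowledgement condition for Paragraph 3, so it cannot stand once Paragraph 3 is removed. Paragraph 4 declares Paragraph 1, Paragraph 3, and Paragraph 6 mutually dependent; since one of them has fallen, all of them are of no effect. That brings down Paragraph 1 as well. Paragraph 2 and Paragraph 5 in turn depend solely on a provision now struck and likewise fall. The remainder continues in force under Paragraph 4. Only Paragraph 4 remains in effect.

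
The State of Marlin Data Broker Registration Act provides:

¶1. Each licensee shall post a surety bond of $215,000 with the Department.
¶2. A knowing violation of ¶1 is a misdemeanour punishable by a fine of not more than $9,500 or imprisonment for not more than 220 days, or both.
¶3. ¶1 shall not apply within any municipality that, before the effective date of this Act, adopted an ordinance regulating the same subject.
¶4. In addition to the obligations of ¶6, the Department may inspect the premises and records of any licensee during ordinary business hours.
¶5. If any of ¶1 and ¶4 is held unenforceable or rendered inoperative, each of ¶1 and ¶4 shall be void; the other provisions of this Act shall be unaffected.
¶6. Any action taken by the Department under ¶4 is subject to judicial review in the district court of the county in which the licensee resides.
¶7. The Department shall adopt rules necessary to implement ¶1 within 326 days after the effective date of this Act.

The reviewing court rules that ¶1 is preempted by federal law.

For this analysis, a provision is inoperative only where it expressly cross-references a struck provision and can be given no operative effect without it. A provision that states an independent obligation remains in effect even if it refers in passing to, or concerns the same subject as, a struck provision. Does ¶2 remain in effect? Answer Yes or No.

¶1 is struck. ¶2 merely fixes the criminal penalty for violating ¶1; with ¶1 gone it has nothing to operate on and falls away. ¶3 operates only by reference to ¶1, so it falls with ¶1. ¶7 has no operative effect of its own apart from ¶1 and is therefore inoperative. ¶5 declares ¶1 and ¶4 mutually dependent; since one of them has fallen, all of them are of no effect. That brings down ¶4 as well. ¶6 in turn depends solely on a provision now struck and likewise falls. The remainder continues in force under ¶5. Only ¶5 remains in effect. ¶2 is among the inoperative provisions, so the answer is no.

No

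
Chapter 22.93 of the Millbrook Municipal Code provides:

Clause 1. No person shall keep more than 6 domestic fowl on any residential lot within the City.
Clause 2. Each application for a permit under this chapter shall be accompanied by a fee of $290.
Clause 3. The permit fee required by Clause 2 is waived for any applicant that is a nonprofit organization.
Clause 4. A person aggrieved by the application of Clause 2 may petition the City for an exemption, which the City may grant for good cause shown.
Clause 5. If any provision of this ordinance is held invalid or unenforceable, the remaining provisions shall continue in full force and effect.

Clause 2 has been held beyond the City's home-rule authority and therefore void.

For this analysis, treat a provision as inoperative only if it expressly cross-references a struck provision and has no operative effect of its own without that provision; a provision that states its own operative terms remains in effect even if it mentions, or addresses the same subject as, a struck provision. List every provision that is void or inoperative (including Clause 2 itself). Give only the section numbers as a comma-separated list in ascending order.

2, 3, 4

Clause 2 is struck. Clause 3 operates only by reference to Clause 2, so it falls with Clause 2. Clause 4 operates only by reference to Clause 2, so it falls with Clause 2. Under the severability clause in Clause 5, the remaining provisions continue in force. The provisions still in force are Clause 1 and Clause 5.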